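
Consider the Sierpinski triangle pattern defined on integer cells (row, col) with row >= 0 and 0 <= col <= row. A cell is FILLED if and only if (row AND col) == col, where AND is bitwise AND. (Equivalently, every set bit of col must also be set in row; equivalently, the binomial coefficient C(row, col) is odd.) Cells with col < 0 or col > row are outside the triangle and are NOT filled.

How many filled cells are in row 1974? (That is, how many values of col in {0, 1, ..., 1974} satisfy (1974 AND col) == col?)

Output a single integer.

Answer: 256

Derivation:
1974 in binary = 11110110110
popcount(1974) = number of 1-bits in 11110110110 = 8
A col c satisfies (1974 AND c) == c iff every set bit of c is also set in 1974; each of the 8 set bits of 1974 can independently be on or off in c.
count = 2^8 = 256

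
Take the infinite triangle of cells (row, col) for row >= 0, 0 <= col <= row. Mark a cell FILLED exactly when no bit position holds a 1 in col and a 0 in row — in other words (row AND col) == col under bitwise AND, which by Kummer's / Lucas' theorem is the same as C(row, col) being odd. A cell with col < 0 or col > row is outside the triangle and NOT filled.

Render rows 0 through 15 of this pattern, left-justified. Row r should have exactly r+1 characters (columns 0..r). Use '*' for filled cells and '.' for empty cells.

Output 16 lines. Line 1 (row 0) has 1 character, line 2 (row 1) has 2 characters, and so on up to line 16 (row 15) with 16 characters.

r0=0: *
r1=1: **
r2=10: *.*
r3=11: ****
r4=100: *...*
r5=101: **..**
r6=110: *.*.*.*
r7=111: ********
r8=1000: *.......*
r9=1001: **......**
r10=1010: *.*.....*.*
r11=1011: ****....****
r12=1100: *...*...*...*
r13=1101: **..**..**..**
r14=1110: *.*.*.*.*.*.*.*
r15=1111: ****************

Answer: *
**
*.*
****
*...*
**..**
*.*.*.*
********
*.......*
**......**
*.*.....*.*
****....****
*...*...*...*
**..**..**..**
*.*.*.*.*.*.*.*
****************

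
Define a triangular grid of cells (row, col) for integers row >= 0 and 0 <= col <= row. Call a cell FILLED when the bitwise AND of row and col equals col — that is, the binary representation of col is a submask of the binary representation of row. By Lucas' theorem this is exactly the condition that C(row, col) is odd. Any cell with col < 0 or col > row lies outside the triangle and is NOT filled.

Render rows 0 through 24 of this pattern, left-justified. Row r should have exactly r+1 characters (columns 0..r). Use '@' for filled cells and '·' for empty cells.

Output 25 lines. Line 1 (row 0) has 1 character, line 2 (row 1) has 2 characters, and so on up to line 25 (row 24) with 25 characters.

r0=0: @
r1=1: @@
r2=10: @·@
r3=11: @@@@
r4=100: @···@
r5=101: @@··@@
r6=110: @·@·@·@
r7=111: @@@@@@@@
r8=1000: @·······@
r9=1001: @@······@@
r10=1010: @·@·····@·@
r11=1011: @@@@····@@@@
r12=1100: @···@···@···@
r13=1101: @@··@@··@@··@@
r14=1110: @·@·@·@·@·@·@·@
r15=1111: @@@@@@@@@@@@@@@@
r16=10000: @···············@
r17=10001: @@··············@@
r18=10010: @·@·············@·@
r19=10011: @@@@············@@@@
r20=10100: @···@···········@···@
r21=10101: @@··@@··········@@··@@
r22=10110: @·@·@·@·········@·@·@·@
r23=10111: @@@@@@@@········@@@@@@@@
r24=11000: @·······@·······@·······@

Answer: @
@@
@·@
@@@@
@···@
@@··@@
@·@·@·@
@@@@@@@@
@·······@
@@······@@
@·@·····@·@
@@@@····@@@@
@···@···@···@
@@··@@··@@··@@
@·@·@·@·@·@·@·@
@@@@@@@@@@@@@@@@
@···············@
@@··············@@
@·@·············@·@
@@@@············@@@@
@···@···········@···@
@@··@@··········@@··@@
@·@·@·@·········@·@·@·@
@@@@@@@@········@@@@@@@@
@·······@·······@·······@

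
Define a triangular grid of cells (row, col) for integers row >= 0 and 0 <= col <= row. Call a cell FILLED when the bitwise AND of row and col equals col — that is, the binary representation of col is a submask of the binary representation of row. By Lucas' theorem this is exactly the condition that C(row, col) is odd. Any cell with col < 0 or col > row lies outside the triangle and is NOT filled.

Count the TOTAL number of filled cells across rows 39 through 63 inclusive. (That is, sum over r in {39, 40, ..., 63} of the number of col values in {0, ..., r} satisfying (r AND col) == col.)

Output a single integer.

Answer: 448

Derivation:
r39=100111 pc4: +16 =16
r40=101000 pc2: +4 =20
r41=101001 pc3: +8 =28
r42=101010 pc3: +8 =36
r43=101011 pc4: +16 =52
r44=101100 pc3: +8 =60
r45=101101 pc4: +16 =76
r46=101110 pc4: +16 =92
r47=101111 pc5: +32 =124
r48=110000 pc2: +4 =128
r49=110001 pc3: +8 =136
r50=110010 pc3: +8 =144
r51=110011 pc4: +16 =160
r52=110100 pc3: +8 =168
r53=110101 pc4: +16 =184
r54=110110 pc4: +16 =200
r55=110111 pc5: +32 =232
r56=111000 pc3: +8 =240
r57=111001 pc4: +16 =256
r58=111010 pc4: +16 =272
r59=111011 pc5: +32 =304
r60=111100 pc4: +16 =320
r61=111101 pc5: +32 =352
r62=111110 pc5: +32 =384
r63=111111 pc6: +64 =448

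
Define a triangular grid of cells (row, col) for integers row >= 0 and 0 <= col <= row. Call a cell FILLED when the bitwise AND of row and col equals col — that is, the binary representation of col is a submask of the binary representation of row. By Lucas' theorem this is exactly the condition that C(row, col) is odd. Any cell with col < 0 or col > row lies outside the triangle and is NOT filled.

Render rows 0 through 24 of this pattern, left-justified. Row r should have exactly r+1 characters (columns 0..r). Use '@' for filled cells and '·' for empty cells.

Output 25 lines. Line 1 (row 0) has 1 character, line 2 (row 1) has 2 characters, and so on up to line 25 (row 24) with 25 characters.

Answer: @
@@
@·@
@@@@
@···@
@@··@@
@·@·@·@
@@@@@@@@
@·······@
@@······@@
@·@·····@·@
@@@@····@@@@
@···@···@···@
@@··@@··@@··@@
@·@·@·@·@·@·@·@
@@@@@@@@@@@@@@@@
@···············@
@@··············@@
@·@·············@·@
@@@@············@@@@
@···@···········@···@
@@··@@··········@@··@@
@·@·@·@·········@·@·@·@
@@@@@@@@········@@@@@@@@
@·······@·······@·······@

Derivation:
r0=0: @
r1=1: @@
r2=10: @·@
r3=11: @@@@
r4=100: @···@
r5=101: @@··@@
r6=110: @·@·@·@
r7=111: @@@@@@@@
r8=1000: @·······@
r9=1001: @@······@@
r10=1010: @·@·····@·@
r11=1011: @@@@····@@@@
r12=1100: @···@···@···@
r13=1101: @@··@@··@@··@@
r14=1110: @·@·@·@·@·@·@·@
r15=1111: @@@@@@@@@@@@@@@@
r16=10000: @···············@
r17=10001: @@··············@@
r18=10010: @·@·············@·@
r19=10011: @@@@············@@@@
r20=10100: @···@···········@···@
r21=10101: @@··@@··········@@··@@
r22=10110: @·@·@·@·········@·@·@·@
r23=10111: @@@@@@@@········@@@@@@@@
r24=11000: @·······@·······@·······@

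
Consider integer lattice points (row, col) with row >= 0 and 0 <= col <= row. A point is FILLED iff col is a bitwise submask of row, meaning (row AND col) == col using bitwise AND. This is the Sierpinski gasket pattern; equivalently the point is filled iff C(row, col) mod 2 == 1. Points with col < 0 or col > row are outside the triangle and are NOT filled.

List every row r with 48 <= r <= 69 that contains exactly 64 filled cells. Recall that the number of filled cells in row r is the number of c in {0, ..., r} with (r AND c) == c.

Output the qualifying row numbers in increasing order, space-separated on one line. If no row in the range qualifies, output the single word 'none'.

Answer: 63

Derivation:
Row r has 2^popcount(r) filled cells, so we need popcount(r) = log2(64) = 6.
Scan r = 48..69 and keep those with exactly 6 one-bits:
r=48=110000 popcount=2 -> skip
r=49=110001 popcount=3 -> skip
r=50=110010 popcount=3 -> skip
r=51=110011 popcount=4 -> skip
r=52=110100 popcount=3 -> skip
r=53=110101 popcount=4 -> skip
r=54=110110 popcount=4 -> skip
r=55=110111 popcount=5 -> skip
r=56=111000 popcount=3 -> skip
r=57=111001 popcount=4 -> skip
r=58=111010 popcount=4 -> skip
r=59=111011 popcount=5 -> skip
r=60=111100 popcount=4 -> skip
r=61=111101 popcount=5 -> skip
r=62=111110 popcount=5 -> skip
r=63=111111 popcount=6 -> KEEP
r=64=1000000 popcount=1 -> skip
r=65=1000001 popcount=2 -> skip
r=66=1000010 popcount=2 -> skip
r=67=1000011 popcount=3 -> skip
r=68=1000100 popcount=2 -> skip
r=69=1000101 popcount=3 -> skip
Kept rows: 63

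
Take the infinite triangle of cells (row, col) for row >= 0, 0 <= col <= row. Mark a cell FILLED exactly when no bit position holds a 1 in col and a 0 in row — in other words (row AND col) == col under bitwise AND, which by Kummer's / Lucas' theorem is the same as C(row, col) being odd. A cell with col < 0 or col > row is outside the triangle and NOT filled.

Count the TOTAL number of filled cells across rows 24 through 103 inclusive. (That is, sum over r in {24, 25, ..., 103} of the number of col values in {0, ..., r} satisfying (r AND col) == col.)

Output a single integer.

r24=11000 pc2: +4 =4
r25=11001 pc3: +8 =12
r26=11010 pc3: +8 =20
r27=11011 pc4: +16 =36
r28=11100 pc3: +8 =44
r29=11101 pc4: +16 =60
r30=11110 pc4: +16 =76
r31=11111 pc5: +32 =108
r32=100000 pc1: +2 =110
r33=100001 pc2: +4 =114
r34=100010 pc2: +4 =118
r35=100011 pc3: +8 =126
r36=100100 pc2: +4 =130
r37=100101 pc3: +8 =138
r38=100110 pc3: +8 =146
r39=100111 pc4: +16 =162
r40=101000 pc2: +4 =166
r41=101001 pc3: +8 =174
r42=101010 pc3: +8 =182
r43=101011 pc4: +16 =198
r44=101100 pc3: +8 =206
r45=101101 pc4: +16 =222
r46=101110 pc4: +16 =238
r47=101111 pc5: +32 =270
r48=110000 pc2: +4 =274
r49=110001 pc3: +8 =282
r50=110010 pc3: +8 =290
r51=110011 pc4: +16 =306
r52=110100 pc3: +8 =314
r53=110101 pc4: +16 =330
r54=110110 pc4: +16 =346
r55=110111 pc5: +32 =378
r56=111000 pc3: +8 =386
r57=111001 pc4: +16 =402
r58=111010 pc4: +16 =418
r59=111011 pc5: +32 =450
r60=111100 pc4: +16 =466
r61=111101 pc5: +32 =498
r62=111110 pc5: +32 =530
r63=111111 pc6: +64 =594
r64=1000000 pc1: +2 =596
r65=1000001 pc2: +4 =600
r66=1000010 pc2: +4 =604
r67=1000011 pc3: +8 =612
r68=1000100 pc2: +4 =616
r69=1000101 pc3: +8 =624
r70=1000110 pc3: +8 =632
r71=1000111 pc4: +16 =648
r72=1001000 pc2: +4 =652
r73=1001001 pc3: +8 =660
r74=1001010 pc3: +8 =668
r75=1001011 pc4: +16 =684
r76=1001100 pc3: +8 =692
r77=1001101 pc4: +16 =708
r78=1001110 pc4: +16 =724
r79=1001111 pc5: +32 =756
r80=1010000 pc2: +4 =760
r81=1010001 pc3: +8 =768
r82=1010010 pc3: +8 =776
r83=1010011 pc4: +16 =792
r84=1010100 pc3: +8 =800
r85=1010101 pc4: +16 =816
r86=1010110 pc4: +16 =832
r87=1010111 pc5: +32 =864
r88=1011000 pc3: +8 =872
r89=1011001 pc4: +16 =888
r90=1011010 pc4: +16 =904
r91=1011011 pc5: +32 =936
r92=1011100 pc4: +16 =952
r93=1011101 pc5: +32 =984
r94=1011110 pc5: +32 =1016
r95=1011111 pc6: +64 =1080
r96=1100000 pc2: +4 =1084
r97=1100001 pc3: +8 =1092
r98=1100010 pc3: +8 =1100
r99=1100011 pc4: +16 =1116
r100=1100100 pc3: +8 =1124
r101=1100101 pc4: +16 =1140
r102=1100110 pc4: +16 =1156
r103=1100111 pc5: +32 =1188

Answer: 1188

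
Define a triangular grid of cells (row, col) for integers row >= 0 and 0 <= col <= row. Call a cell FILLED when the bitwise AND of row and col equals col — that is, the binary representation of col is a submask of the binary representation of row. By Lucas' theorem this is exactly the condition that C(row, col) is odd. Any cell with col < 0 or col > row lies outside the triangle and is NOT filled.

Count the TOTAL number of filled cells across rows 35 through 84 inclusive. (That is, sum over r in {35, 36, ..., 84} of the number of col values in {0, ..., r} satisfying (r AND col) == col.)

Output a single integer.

r35=100011 pc3: +8 =8
r36=100100 pc2: +4 =12
r37=100101 pc3: +8 =20
r38=100110 pc3: +8 =28
r39=100111 pc4: +16 =44
r40=101000 pc2: +4 =48
r41=101001 pc3: +8 =56
r42=101010 pc3: +8 =64
r43=101011 pc4: +16 =80
r44=101100 pc3: +8 =88
r45=101101 pc4: +16 =104
r46=101110 pc4: +16 =120
r47=101111 pc5: +32 =152
r48=110000 pc2: +4 =156
r49=110001 pc3: +8 =164
r50=110010 pc3: +8 =172
r51=110011 pc4: +16 =188
r52=110100 pc3: +8 =196
r53=110101 pc4: +16 =212
r54=110110 pc4: +16 =228
r55=110111 pc5: +32 =260
r56=111000 pc3: +8 =268
r57=111001 pc4: +16 =284
r58=111010 pc4: +16 =300
r59=111011 pc5: +32 =332
r60=111100 pc4: +16 =348
r61=111101 pc5: +32 =380
r62=111110 pc5: +32 =412
r63=111111 pc6: +64 =476
r64=1000000 pc1: +2 =478
r65=1000001 pc2: +4 =482
r66=1000010 pc2: +4 =486
r67=1000011 pc3: +8 =494
r68=1000100 pc2: +4 =498
r69=1000101 pc3: +8 =506
r70=1000110 pc3: +8 =514
r71=1000111 pc4: +16 =530
r72=1001000 pc2: +4 =534
r73=1001001 pc3: +8 =542
r74=1001010 pc3: +8 =550
r75=1001011 pc4: +16 =566
r76=1001100 pc3: +8 =574
r77=1001101 pc4: +16 =590
r78=1001110 pc4: +16 =606
r79=1001111 pc5: +32 =638
r80=1010000 pc2: +4 =642
r81=1010001 pc3: +8 =650
r82=1010010 pc3: +8 =658
r83=1010011 pc4: +16 =674
r84=1010100 pc3: +8 =682

Answer: 682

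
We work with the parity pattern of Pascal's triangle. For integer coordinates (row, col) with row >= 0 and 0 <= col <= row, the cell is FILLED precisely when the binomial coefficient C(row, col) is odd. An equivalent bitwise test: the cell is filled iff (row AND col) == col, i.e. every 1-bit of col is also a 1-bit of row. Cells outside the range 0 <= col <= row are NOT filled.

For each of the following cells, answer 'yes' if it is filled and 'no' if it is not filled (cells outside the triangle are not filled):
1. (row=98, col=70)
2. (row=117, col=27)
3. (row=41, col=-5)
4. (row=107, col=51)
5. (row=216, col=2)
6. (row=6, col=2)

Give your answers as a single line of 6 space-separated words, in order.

(98,70): row=0b1100010, col=0b1000110, row AND col = 0b1000010 = 66; 66 != 70 -> empty
(117,27): row=0b1110101, col=0b11011, row AND col = 0b10001 = 17; 17 != 27 -> empty
(41,-5): col outside [0, 41] -> not filled
(107,51): row=0b1101011, col=0b110011, row AND col = 0b100011 = 35; 35 != 51 -> empty
(216,2): row=0b11011000, col=0b10, row AND col = 0b0 = 0; 0 != 2 -> empty
(6,2): row=0b110, col=0b10, row AND col = 0b10 = 2; 2 == 2 -> filled

Answer: no no no no no yes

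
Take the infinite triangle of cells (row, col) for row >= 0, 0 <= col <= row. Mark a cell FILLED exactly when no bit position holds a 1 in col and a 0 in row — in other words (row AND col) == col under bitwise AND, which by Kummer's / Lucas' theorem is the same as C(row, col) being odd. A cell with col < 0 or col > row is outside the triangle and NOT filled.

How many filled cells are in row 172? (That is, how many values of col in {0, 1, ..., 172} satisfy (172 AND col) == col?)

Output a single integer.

172 in binary = 10101100
popcount(172) = number of 1-bits in 10101100 = 4
A col c satisfies (172 AND c) == c iff every set bit of c is also set in 172; each of the 4 set bits of 172 can independently be on or off in c.
count = 2^4 = 16

Answer: 16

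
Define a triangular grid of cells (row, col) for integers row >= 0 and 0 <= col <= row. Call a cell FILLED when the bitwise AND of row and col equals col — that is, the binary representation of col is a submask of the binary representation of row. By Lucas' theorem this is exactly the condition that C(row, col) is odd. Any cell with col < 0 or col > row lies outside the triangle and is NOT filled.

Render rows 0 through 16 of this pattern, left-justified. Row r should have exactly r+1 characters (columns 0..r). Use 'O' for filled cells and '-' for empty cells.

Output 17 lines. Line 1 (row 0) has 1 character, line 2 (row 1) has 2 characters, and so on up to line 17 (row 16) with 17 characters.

r0=0: O
r1=1: OO
r2=10: O-O
r3=11: OOOO
r4=100: O---O
r5=101: OO--OO
r6=110: O-O-O-O
r7=111: OOOOOOOO
r8=1000: O-------O
r9=1001: OO------OO
r10=1010: O-O-----O-O
r11=1011: OOOO----OOOO
r12=1100: O---O---O---O
r13=1101: OO--OO--OO--OO
r14=1110: O-O-O-O-O-O-O-O
r15=1111: OOOOOOOOOOOOOOOO
r16=10000: O---------------O

Answer: O
OO
O-O
OOOO
O---O
OO--OO
O-O-O-O
OOOOOOOO
O-------O
OO------OO
O-O-----O-O
OOOO----OOOO
O---O---O---O
OO--OO--OO--OO
O-O-O-O-O-O-O-O
OOOOOOOOOOOOOOOO
O---------------O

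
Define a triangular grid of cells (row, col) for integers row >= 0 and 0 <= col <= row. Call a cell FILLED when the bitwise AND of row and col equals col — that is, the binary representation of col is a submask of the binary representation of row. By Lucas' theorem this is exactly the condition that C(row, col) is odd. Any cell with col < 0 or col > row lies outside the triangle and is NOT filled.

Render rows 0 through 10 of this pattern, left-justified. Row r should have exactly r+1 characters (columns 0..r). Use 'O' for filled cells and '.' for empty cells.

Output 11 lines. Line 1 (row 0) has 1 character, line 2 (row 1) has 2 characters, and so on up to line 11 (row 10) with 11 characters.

Answer: O
OO
O.O
OOOO
O...O
OO..OO
O.O.O.O
OOOOOOOO
O.......O
OO......OO
O.O.....O.O

Derivation:
r0=0: O
r1=1: OO
r2=10: O.O
r3=11: OOOO
r4=100: O...O
r5=101: OO..OO
r6=110: O.O.O.O
r7=111: OOOOOOOO
r8=1000: O.......O
r9=1001: OO......OO
r10=1010: O.O.....O.O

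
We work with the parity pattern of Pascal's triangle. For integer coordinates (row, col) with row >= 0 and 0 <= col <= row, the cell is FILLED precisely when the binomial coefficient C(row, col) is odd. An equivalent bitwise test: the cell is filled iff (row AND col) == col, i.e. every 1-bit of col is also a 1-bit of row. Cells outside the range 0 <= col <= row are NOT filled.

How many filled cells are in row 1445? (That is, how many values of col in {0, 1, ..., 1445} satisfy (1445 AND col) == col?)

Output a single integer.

Answer: 64

Derivation:
1445 in binary = 10110100101
popcount(1445) = number of 1-bits in 10110100101 = 6
A col c satisfies (1445 AND c) == c iff every set bit of c is also set in 1445; each of the 6 set bits of 1445 can independently be on or off in c.
count = 2^6 = 64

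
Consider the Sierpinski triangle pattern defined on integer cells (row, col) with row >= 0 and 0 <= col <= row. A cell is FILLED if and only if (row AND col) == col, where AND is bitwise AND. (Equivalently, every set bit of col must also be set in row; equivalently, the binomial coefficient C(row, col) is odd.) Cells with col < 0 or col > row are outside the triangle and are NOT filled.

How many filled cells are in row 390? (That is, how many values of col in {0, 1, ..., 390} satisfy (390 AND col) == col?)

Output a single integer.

Answer: 16

Derivation:
390 in binary = 110000110
popcount(390) = number of 1-bits in 110000110 = 4
A col c satisfies (390 AND c) == c iff every set bit of c is also set in 390; each of the 4 set bits of 390 can independently be on or off in c.
count = 2^4 = 16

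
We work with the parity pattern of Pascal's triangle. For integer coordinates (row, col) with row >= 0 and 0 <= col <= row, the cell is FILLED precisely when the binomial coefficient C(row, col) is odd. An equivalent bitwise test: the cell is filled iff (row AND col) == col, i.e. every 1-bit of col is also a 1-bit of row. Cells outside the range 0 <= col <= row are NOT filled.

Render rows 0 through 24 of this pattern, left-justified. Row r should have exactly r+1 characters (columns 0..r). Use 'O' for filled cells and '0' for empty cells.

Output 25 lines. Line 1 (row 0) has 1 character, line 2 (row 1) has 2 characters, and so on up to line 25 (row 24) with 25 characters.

r0=0: O
r1=1: OO
r2=10: O0O
r3=11: OOOO
r4=100: O000O
r5=101: OO00OO
r6=110: O0O0O0O
r7=111: OOOOOOOO
r8=1000: O0000000O
r9=1001: OO000000OO
r10=1010: O0O00000O0O
r11=1011: OOOO0000OOOO
r12=1100: O000O000O000O
r13=1101: OO00OO00OO00OO
r14=1110: O0O0O0O0O0O0O0O
r15=1111: OOOOOOOOOOOOOOOO
r16=10000: O000000000000000O
r17=10001: OO00000000000000OO
r18=10010: O0O0000000000000O0O
r19=10011: OOOO000000000000OOOO
r20=10100: O000O00000000000O000O
r21=10101: OO00OO0000000000OO00OO
r22=10110: O0O0O0O000000000O0O0O0O
r23=10111: OOOOOOOO00000000OOOOOOOO
r24=11000: O0000000O0000000O0000000O

Answer: O
OO
O0O
OOOO
O000O
OO00OO
O0O0O0O
OOOOOOOO
O0000000O
OO000000OO
O0O00000O0O
OOOO0000OOOO
O000O000O000O
OO00OO00OO00OO
O0O0O0O0O0O0O0O
OOOOOOOOOOOOOOOO
O000000000000000O
OO00000000000000OO
O0O0000000000000O0O
OOOO000000000000OOOO
O000O00000000000O000O
OO00OO0000000000OO00OO
O0O0O0O000000000O0O0O0O
OOOOOOOO00000000OOOOOOOO
O0000000O0000000O0000000O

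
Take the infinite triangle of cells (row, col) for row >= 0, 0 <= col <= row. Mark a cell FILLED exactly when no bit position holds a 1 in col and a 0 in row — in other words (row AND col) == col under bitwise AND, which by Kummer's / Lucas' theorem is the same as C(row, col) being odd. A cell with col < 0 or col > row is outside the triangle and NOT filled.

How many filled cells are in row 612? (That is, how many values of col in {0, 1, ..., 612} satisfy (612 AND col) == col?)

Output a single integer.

Answer: 16

Derivation:
612 in binary = 1001100100
popcount(612) = number of 1-bits in 1001100100 = 4
A col c satisfies (612 AND c) == c iff every set bit of c is also set in 612; each of the 4 set bits of 612 can independently be on or off in c.
count = 2^4 = 16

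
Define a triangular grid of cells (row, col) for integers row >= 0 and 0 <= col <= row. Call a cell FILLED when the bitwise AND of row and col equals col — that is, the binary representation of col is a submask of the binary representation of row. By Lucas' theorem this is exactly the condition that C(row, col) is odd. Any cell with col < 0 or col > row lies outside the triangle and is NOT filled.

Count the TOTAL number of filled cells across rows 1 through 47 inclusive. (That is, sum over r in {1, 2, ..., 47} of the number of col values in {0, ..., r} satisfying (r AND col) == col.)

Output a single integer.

Answer: 404

Derivation:
r1=1 pc1: +2 =2
r2=10 pc1: +2 =4
r3=11 pc2: +4 =8
r4=100 pc1: +2 =10
r5=101 pc2: +4 =14
r6=110 pc2: +4 =18
r7=111 pc3: +8 =26
r8=1000 pc1: +2 =28
r9=1001 pc2: +4 =32
r10=1010 pc2: +4 =36
r11=1011 pc3: +8 =44
r12=1100 pc2: +4 =48
r13=1101 pc3: +8 =56
r14=1110 pc3: +8 =64
r15=1111 pc4: +16 =80
r16=10000 pc1: +2 =82
r17=10001 pc2: +4 =86
r18=10010 pc2: +4 =90
r19=10011 pc3: +8 =98
r20=10100 pc2: +4 =102
r21=10101 pc3: +8 =110
r22=10110 pc3: +8 =118
r23=10111 pc4: +16 =134
r24=11000 pc2: +4 =138
r25=11001 pc3: +8 =146
r26=11010 pc3: +8 =154
r27=11011 pc4: +16 =170
r28=11100 pc3: +8 =178
r29=11101 pc4: +16 =194
r30=11110 pc4: +16 =210
r31=11111 pc5: +32 =242
r32=100000 pc1: +2 =244
r33=100001 pc2: +4 =248
r34=100010 pc2: +4 =252
r35=100011 pc3: +8 =260
r36=100100 pc2: +4 =264
r37=100101 pc3: +8 =272
r38=100110 pc3: +8 =280
r39=100111 pc4: +16 =296
r40=101000 pc2: +4 =300
r41=101001 pc3: +8 =308
r42=101010 pc3: +8 =316
r43=101011 pc4: +16 =332
r44=101100 pc3: +8 =340
r45=101101 pc4: +16 =356
r46=101110 pc4: +16 =372
r47=101111 pc5: +32 =404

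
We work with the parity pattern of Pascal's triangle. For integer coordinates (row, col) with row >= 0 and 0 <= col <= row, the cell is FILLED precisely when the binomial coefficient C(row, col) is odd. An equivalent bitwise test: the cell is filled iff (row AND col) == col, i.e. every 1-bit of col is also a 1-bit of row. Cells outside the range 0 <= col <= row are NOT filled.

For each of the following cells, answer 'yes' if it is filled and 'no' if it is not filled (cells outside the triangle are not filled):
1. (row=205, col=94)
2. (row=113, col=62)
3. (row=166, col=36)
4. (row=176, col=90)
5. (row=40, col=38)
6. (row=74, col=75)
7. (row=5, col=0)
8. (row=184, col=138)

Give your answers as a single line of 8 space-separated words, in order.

Answer: no no yes no no no yes no

Derivation:
(205,94): row=0b11001101, col=0b1011110, row AND col = 0b1001100 = 76; 76 != 94 -> empty
(113,62): row=0b1110001, col=0b111110, row AND col = 0b110000 = 48; 48 != 62 -> empty
(166,36): row=0b10100110, col=0b100100, row AND col = 0b100100 = 36; 36 == 36 -> filled
(176,90): row=0b10110000, col=0b1011010, row AND col = 0b10000 = 16; 16 != 90 -> empty
(40,38): row=0b101000, col=0b100110, row AND col = 0b100000 = 32; 32 != 38 -> empty
(74,75): col outside [0, 74] -> not filled
(5,0): row=0b101, col=0b0, row AND col = 0b0 = 0; 0 == 0 -> filled
(184,138): row=0b10111000, col=0b10001010, row AND col = 0b10001000 = 136; 136 != 138 -> empty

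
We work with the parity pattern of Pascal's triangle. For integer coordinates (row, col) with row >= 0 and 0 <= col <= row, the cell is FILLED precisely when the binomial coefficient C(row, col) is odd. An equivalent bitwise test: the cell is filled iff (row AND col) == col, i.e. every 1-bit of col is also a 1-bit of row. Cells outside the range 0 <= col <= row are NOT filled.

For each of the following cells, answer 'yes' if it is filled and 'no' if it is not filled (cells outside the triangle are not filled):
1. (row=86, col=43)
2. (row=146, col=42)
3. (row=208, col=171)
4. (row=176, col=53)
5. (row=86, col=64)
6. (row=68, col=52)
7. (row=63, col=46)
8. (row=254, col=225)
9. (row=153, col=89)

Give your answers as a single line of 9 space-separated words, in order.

Answer: no no no no yes no yes no no

Derivation:
(86,43): row=0b1010110, col=0b101011, row AND col = 0b10 = 2; 2 != 43 -> empty
(146,42): row=0b10010010, col=0b101010, row AND col = 0b10 = 2; 2 != 42 -> empty
(208,171): row=0b11010000, col=0b10101011, row AND col = 0b10000000 = 128; 128 != 171 -> empty
(176,53): row=0b10110000, col=0b110101, row AND col = 0b110000 = 48; 48 != 53 -> empty
(86,64): row=0b1010110, col=0b1000000, row AND col = 0b1000000 = 64; 64 == 64 -> filled
(68,52): row=0b1000100, col=0b110100, row AND col = 0b100 = 4; 4 != 52 -> empty
(63,46): row=0b111111, col=0b101110, row AND col = 0b101110 = 46; 46 == 46 -> filled
(254,225): row=0b11111110, col=0b11100001, row AND col = 0b11100000 = 224; 224 != 225 -> empty
(153,89): row=0b10011001, col=0b1011001, row AND col = 0b11001 = 25; 25 != 89 -> empty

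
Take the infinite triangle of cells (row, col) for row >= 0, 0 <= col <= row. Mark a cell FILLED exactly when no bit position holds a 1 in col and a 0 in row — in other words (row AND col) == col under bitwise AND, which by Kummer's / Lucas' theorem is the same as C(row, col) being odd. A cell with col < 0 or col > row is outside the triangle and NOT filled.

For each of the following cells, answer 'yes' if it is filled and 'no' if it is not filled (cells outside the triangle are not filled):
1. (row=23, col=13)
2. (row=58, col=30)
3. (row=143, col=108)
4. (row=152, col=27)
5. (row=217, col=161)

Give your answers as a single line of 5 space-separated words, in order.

(23,13): row=0b10111, col=0b1101, row AND col = 0b101 = 5; 5 != 13 -> empty
(58,30): row=0b111010, col=0b11110, row AND col = 0b11010 = 26; 26 != 30 -> empty
(143,108): row=0b10001111, col=0b1101100, row AND col = 0b1100 = 12; 12 != 108 -> empty
(152,27): row=0b10011000, col=0b11011, row AND col = 0b11000 = 24; 24 != 27 -> empty
(217,161): row=0b11011001, col=0b10100001, row AND col = 0b10000001 = 129; 129 != 161 -> empty

Answer: no no no no no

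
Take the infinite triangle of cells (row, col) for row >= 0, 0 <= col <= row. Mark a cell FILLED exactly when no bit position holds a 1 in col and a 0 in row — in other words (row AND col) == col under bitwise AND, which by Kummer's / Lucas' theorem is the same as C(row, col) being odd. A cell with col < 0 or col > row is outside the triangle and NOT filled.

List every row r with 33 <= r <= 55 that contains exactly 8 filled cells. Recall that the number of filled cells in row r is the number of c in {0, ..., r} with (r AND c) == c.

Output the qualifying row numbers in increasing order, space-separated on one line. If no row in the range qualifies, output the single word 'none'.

Row r has 2^popcount(r) filled cells, so we need popcount(r) = log2(8) = 3.
Scan r = 33..55 and keep those with exactly 3 one-bits:
r=33=100001 popcount=2 -> skip
r=34=100010 popcount=2 -> skip
r=35=100011 popcount=3 -> KEEP
r=36=100100 popcount=2 -> skip
r=37=100101 popcount=3 -> KEEP
r=38=100110 popcount=3 -> KEEP
r=39=100111 popcount=4 -> skip
r=40=101000 popcount=2 -> skip
r=41=101001 popcount=3 -> KEEP
r=42=101010 popcount=3 -> KEEP
r=43=101011 popcount=4 -> skip
r=44=101100 popcount=3 -> KEEP
r=45=101101 popcount=4 -> skip
r=46=101110 popcount=4 -> skip
r=47=101111 popcount=5 -> skip
r=48=110000 popcount=2 -> skip
r=49=110001 popcount=3 -> KEEP
r=50=110010 popcount=3 -> KEEP
r=51=110011 popcount=4 -> skip
r=52=110100 popcount=3 -> KEEP
r=53=110101 popcount=4 -> skip
r=54=110110 popcount=4 -> skip
r=55=110111 popcount=5 -> skip
Kept rows: 35 37 38 41 42 44 49 50 52

Answer: 35 37 38 41 42 44 49 50 52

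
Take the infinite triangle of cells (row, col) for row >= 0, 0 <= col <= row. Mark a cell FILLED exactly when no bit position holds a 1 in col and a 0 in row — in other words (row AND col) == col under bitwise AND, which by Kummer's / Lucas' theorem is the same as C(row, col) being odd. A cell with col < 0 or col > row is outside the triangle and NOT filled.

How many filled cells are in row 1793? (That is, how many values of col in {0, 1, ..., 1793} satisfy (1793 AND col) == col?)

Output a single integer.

1793 in binary = 11100000001
popcount(1793) = number of 1-bits in 11100000001 = 4
A col c satisfies (1793 AND c) == c iff every set bit of c is also set in 1793; each of the 4 set bits of 1793 can independently be on or off in c.
count = 2^4 = 16

Answer: 16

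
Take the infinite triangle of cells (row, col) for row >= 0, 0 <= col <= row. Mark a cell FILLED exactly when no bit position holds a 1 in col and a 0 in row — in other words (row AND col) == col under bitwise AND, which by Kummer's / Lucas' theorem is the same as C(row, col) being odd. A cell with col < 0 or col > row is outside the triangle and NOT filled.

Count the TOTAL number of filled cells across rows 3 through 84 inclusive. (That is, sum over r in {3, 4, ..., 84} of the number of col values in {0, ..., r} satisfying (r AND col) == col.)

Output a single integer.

Answer: 930

Derivation:
r3=11 pc2: +4 =4
r4=100 pc1: +2 =6
r5=101 pc2: +4 =10
r6=110 pc2: +4 =14
r7=111 pc3: +8 =22
r8=1000 pc1: +2 =24
r9=1001 pc2: +4 =28
r10=1010 pc2: +4 =32
r11=1011 pc3: +8 =40
r12=1100 pc2: +4 =44
r13=1101 pc3: +8 =52
r14=1110 pc3: +8 =60
r15=1111 pc4: +16 =76
r16=10000 pc1: +2 =78
r17=10001 pc2: +4 =82
r18=10010 pc2: +4 =86
r19=10011 pc3: +8 =94
r20=10100 pc2: +4 =98
r21=10101 pc3: +8 =106
r22=10110 pc3: +8 =114
r23=10111 pc4: +16 =130
r24=11000 pc2: +4 =134
r25=11001 pc3: +8 =142
r26=11010 pc3: +8 =150
r27=11011 pc4: +16 =166
r28=11100 pc3: +8 =174
r29=11101 pc4: +16 =190
r30=11110 pc4: +16 =206
r31=11111 pc5: +32 =238
r32=100000 pc1: +2 =240
r33=100001 pc2: +4 =244
r34=100010 pc2: +4 =248
r35=100011 pc3: +8 =256
r36=100100 pc2: +4 =260
r37=100101 pc3: +8 =268
r38=100110 pc3: +8 =276
r39=100111 pc4: +16 =292
r40=101000 pc2: +4 =296
r41=101001 pc3: +8 =304
r42=101010 pc3: +8 =312
r43=101011 pc4: +16 =328
r44=101100 pc3: +8 =336
r45=101101 pc4: +16 =352
r46=101110 pc4: +16 =368
r47=101111 pc5: +32 =400
r48=110000 pc2: +4 =404
r49=110001 pc3: +8 =412
r50=110010 pc3: +8 =420
r51=110011 pc4: +16 =436
r52=110100 pc3: +8 =444
r53=110101 pc4: +16 =460
r54=110110 pc4: +16 =476
r55=110111 pc5: +32 =508
r56=111000 pc3: +8 =516
r57=111001 pc4: +16 =532
r58=111010 pc4: +16 =548
r59=111011 pc5: +32 =580
r60=111100 pc4: +16 =596
r61=111101 pc5: +32 =628
r62=111110 pc5: +32 =660
r63=111111 pc6: +64 =724
r64=1000000 pc1: +2 =726
r65=1000001 pc2: +4 =730
r66=1000010 pc2: +4 =734
r67=1000011 pc3: +8 =742
r68=1000100 pc2: +4 =746
r69=1000101 pc3: +8 =754
r70=1000110 pc3: +8 =762
r71=1000111 pc4: +16 =778
r72=1001000 pc2: +4 =782
r73=1001001 pc3: +8 =790
r74=1001010 pc3: +8 =798
r75=1001011 pc4: +16 =814
r76=1001100 pc3: +8 =822
r77=1001101 pc4: +16 =838
r78=1001110 pc4: +16 =854
r79=1001111 pc5: +32 =886
r80=1010000 pc2: +4 =890
r81=1010001 pc3: +8 =898
r82=1010010 pc3: +8 =906
r83=1010011 pc4: +16 =922
r84=1010100 pc3: +8 =930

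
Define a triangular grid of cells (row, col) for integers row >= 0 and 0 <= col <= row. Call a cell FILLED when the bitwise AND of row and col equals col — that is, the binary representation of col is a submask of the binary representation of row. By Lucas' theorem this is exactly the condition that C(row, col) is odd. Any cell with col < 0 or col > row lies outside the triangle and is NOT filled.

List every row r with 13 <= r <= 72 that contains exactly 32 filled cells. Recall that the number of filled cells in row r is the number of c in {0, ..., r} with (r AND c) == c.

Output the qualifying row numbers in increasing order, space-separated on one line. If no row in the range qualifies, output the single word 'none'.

Row r has 2^popcount(r) filled cells, so we need popcount(r) = log2(32) = 5.
Scan r = 13..72 and keep those with exactly 5 one-bits:
r=13=1101 popcount=3 -> skip
r=14=1110 popcount=3 -> skip
r=15=1111 popcount=4 -> skip
r=16=10000 popcount=1 -> skip
r=17=10001 popcount=2 -> skip
r=18=10010 popcount=2 -> skip
r=19=10011 popcount=3 -> skip
r=20=10100 popcount=2 -> skip
r=21=10101 popcount=3 -> skip
r=22=10110 popcount=3 -> skip
r=23=10111 popcount=4 -> skip
r=24=11000 popcount=2 -> skip
r=25=11001 popcount=3 -> skip
r=26=11010 popcount=3 -> skip
r=27=11011 popcount=4 -> skip
r=28=11100 popcount=3 -> skip
r=29=11101 popcount=4 -> skip
r=30=11110 popcount=4 -> skip
r=31=11111 popcount=5 -> KEEP
r=32=100000 popcount=1 -> skip
r=33=100001 popcount=2 -> skip
r=34=100010 popcount=2 -> skip
r=35=100011 popcount=3 -> skip
r=36=100100 popcount=2 -> skip
r=37=100101 popcount=3 -> skip
r=38=100110 popcount=3 -> skip
r=39=100111 popcount=4 -> skip
r=40=101000 popcount=2 -> skip
r=41=101001 popcount=3 -> skip
r=42=101010 popcount=3 -> skip
r=43=101011 popcount=4 -> skip
r=44=101100 popcount=3 -> skip
r=45=101101 popcount=4 -> skip
r=46=101110 popcount=4 -> skip
r=47=101111 popcount=5 -> KEEP
r=48=110000 popcount=2 -> skip
r=49=110001 popcount=3 -> skip
r=50=110010 popcount=3 -> skip
r=51=110011 popcount=4 -> skip
r=52=110100 popcount=3 -> skip
r=53=110101 popcount=4 -> skip
r=54=110110 popcount=4 -> skip
r=55=110111 popcount=5 -> KEEP
r=56=111000 popcount=3 -> skip
r=57=111001 popcount=4 -> skip
r=58=111010 popcount=4 -> skip
r=59=111011 popcount=5 -> KEEP
r=60=111100 popcount=4 -> skip
r=61=111101 popcount=5 -> KEEP
r=62=111110 popcount=5 -> KEEP
r=63=111111 popcount=6 -> skip
r=64=1000000 popcount=1 -> skip
r=65=1000001 popcount=2 -> skip
r=66=1000010 popcount=2 -> skip
r=67=1000011 popcount=3 -> skip
r=68=1000100 popcount=2 -> skip
r=69=1000101 popcount=3 -> skip
r=70=1000110 popcount=3 -> skip
r=71=1000111 popcount=4 -> skip
r=72=1001000 popcount=2 -> skip
Kept rows: 31 47 55 59 61 62

Answer: 31 47 55 59 61 62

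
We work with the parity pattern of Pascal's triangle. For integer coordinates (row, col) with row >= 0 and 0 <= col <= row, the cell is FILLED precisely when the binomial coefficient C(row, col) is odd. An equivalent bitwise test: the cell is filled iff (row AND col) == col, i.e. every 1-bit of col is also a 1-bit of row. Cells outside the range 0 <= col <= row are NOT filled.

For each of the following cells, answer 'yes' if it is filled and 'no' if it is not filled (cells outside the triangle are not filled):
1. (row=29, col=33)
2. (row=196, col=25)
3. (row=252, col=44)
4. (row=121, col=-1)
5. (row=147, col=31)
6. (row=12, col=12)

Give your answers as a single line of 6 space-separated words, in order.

(29,33): col outside [0, 29] -> not filled
(196,25): row=0b11000100, col=0b11001, row AND col = 0b0 = 0; 0 != 25 -> empty
(252,44): row=0b11111100, col=0b101100, row AND col = 0b101100 = 44; 44 == 44 -> filled
(121,-1): col outside [0, 121] -> not filled
(147,31): row=0b10010011, col=0b11111, row AND col = 0b10011 = 19; 19 != 31 -> empty
(12,12): row=0b1100, col=0b1100, row AND col = 0b1100 = 12; 12 == 12 -> filled

Answer: no no yes no no yes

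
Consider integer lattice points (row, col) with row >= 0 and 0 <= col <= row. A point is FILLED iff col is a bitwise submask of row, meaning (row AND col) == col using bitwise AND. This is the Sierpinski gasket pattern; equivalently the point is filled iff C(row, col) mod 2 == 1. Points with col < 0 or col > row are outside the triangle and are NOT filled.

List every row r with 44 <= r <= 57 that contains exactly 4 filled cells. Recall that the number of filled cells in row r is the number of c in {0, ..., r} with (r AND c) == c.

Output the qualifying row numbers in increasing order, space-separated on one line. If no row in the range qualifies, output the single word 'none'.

Answer: 48

Derivation:
Row r has 2^popcount(r) filled cells, so we need popcount(r) = log2(4) = 2.
Scan r = 44..57 and keep those with exactly 2 one-bits:
r=44=101100 popcount=3 -> skip
r=45=101101 popcount=4 -> skip
r=46=101110 popcount=4 -> skip
r=47=101111 popcount=5 -> skip
r=48=110000 popcount=2 -> KEEP
r=49=110001 popcount=3 -> skip
r=50=110010 popcount=3 -> skip
r=51=110011 popcount=4 -> skip
r=52=110100 popcount=3 -> skip
r=53=110101 popcount=4 -> skip
r=54=110110 popcount=4 -> skip
r=55=110111 popcount=5 -> skip
r=56=111000 popcount=3 -> skip
r=57=111001 popcount=4 -> skip
Kept rows: 48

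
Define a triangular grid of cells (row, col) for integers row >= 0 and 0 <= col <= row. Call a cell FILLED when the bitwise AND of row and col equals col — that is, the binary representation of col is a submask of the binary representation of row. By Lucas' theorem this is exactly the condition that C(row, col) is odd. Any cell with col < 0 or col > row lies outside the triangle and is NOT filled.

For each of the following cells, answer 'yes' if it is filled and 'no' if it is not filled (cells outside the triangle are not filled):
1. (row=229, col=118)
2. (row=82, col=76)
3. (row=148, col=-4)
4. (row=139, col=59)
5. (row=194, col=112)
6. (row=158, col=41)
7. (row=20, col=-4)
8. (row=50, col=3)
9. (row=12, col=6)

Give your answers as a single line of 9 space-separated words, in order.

Answer: no no no no no no no no no

Derivation:
(229,118): row=0b11100101, col=0b1110110, row AND col = 0b1100100 = 100; 100 != 118 -> empty
(82,76): row=0b1010010, col=0b1001100, row AND col = 0b1000000 = 64; 64 != 76 -> empty
(148,-4): col outside [0, 148] -> not filled
(139,59): row=0b10001011, col=0b111011, row AND col = 0b1011 = 11; 11 != 59 -> empty
(194,112): row=0b11000010, col=0b1110000, row AND col = 0b1000000 = 64; 64 != 112 -> empty
(158,41): row=0b10011110, col=0b101001, row AND col = 0b1000 = 8; 8 != 41 -> empty
(20,-4): col outside [0, 20] -> not filled
(50,3): row=0b110010, col=0b11, row AND col = 0b10 = 2; 2 != 3 -> empty
(12,6): row=0b1100, col=0b110, row AND col = 0b100 = 4; 4 != 6 -> empty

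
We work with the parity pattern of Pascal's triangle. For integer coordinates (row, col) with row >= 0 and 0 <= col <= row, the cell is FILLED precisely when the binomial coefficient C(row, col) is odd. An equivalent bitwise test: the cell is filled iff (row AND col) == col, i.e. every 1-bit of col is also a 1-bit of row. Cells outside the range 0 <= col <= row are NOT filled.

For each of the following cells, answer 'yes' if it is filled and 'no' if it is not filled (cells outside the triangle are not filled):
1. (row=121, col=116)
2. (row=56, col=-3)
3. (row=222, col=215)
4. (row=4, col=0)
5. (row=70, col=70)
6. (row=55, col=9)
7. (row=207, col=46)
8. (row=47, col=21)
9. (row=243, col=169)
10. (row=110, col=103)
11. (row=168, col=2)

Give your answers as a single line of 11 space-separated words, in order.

Answer: no no no yes yes no no no no no no

Derivation:
(121,116): row=0b1111001, col=0b1110100, row AND col = 0b1110000 = 112; 112 != 116 -> empty
(56,-3): col outside [0, 56] -> not filled
(222,215): row=0b11011110, col=0b11010111, row AND col = 0b11010110 = 214; 214 != 215 -> empty
(4,0): row=0b100, col=0b0, row AND col = 0b0 = 0; 0 == 0 -> filled
(70,70): row=0b1000110, col=0b1000110, row AND col = 0b1000110 = 70; 70 == 70 -> filled
(55,9): row=0b110111, col=0b1001, row AND col = 0b1 = 1; 1 != 9 -> empty
(207,46): row=0b11001111, col=0b101110, row AND col = 0b1110 = 14; 14 != 46 -> empty
(47,21): row=0b101111, col=0b10101, row AND col = 0b101 = 5; 5 != 21 -> empty
(243,169): row=0b11110011, col=0b10101001, row AND col = 0b10100001 = 161; 161 != 169 -> empty
(110,103): row=0b1101110, col=0b1100111, row AND col = 0b1100110 = 102; 102 != 103 -> empty
(168,2): row=0b10101000, col=0b10, row AND col = 0b0 = 0; 0 != 2 -> empty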